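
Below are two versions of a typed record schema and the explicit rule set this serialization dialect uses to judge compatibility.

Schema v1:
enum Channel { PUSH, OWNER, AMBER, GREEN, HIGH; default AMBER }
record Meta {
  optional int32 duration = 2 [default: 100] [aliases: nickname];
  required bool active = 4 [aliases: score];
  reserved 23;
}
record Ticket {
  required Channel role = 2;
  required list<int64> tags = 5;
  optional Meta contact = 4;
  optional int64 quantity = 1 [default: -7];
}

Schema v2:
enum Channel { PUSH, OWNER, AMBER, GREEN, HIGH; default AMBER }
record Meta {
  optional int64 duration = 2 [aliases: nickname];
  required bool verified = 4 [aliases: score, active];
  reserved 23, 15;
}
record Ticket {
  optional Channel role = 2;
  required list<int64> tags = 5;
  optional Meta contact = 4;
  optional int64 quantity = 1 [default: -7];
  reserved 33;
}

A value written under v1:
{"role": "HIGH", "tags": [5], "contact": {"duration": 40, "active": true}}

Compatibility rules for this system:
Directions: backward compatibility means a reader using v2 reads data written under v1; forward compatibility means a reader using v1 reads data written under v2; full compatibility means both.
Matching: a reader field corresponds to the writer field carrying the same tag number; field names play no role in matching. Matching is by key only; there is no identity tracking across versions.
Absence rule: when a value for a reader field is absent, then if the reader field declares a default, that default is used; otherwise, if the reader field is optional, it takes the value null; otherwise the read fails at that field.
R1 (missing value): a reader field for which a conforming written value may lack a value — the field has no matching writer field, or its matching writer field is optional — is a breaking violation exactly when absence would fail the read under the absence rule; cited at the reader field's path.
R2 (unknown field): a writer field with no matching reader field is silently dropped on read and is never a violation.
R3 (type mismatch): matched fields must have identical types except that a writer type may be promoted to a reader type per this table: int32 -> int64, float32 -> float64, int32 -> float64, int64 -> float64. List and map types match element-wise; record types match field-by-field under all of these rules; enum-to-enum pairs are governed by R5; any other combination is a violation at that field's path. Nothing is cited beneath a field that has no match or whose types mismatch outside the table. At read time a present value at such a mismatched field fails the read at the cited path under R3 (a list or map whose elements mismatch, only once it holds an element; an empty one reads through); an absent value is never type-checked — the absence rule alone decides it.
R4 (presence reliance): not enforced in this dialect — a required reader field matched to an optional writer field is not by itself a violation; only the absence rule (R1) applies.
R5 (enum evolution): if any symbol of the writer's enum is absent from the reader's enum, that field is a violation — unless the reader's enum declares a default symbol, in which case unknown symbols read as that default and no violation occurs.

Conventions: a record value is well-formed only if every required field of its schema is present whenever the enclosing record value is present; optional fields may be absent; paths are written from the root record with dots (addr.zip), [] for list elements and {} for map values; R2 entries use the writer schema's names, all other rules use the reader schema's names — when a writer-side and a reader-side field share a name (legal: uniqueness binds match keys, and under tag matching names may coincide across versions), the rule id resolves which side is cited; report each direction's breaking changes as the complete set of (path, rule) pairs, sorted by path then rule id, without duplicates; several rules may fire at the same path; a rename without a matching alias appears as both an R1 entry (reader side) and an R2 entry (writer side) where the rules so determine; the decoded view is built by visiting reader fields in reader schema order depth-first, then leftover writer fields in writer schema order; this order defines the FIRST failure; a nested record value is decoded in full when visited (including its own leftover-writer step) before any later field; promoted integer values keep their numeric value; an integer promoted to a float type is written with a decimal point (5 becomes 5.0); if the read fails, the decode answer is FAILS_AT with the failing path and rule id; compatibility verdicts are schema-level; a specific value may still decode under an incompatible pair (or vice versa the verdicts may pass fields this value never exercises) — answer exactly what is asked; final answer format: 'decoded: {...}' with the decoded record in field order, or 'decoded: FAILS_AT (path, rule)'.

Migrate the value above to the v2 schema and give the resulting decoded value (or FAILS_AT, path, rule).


decoded: {"role": "HIGH", "tags": [5], "contact": {"duration": 40, "verified": true}, "quantity": -7}

arrows below run writer -> reader for Ticket
migrating the Ticket value to v2:
  role := "HIGH"
  tags := [5]
  contact.duration := 40 (int32 -> int64)
  contact.verified := true (from writer active)
  quantity := -7 (no value, default fills)
  => decoded: {"role": "HIGH", "tags": [5], "contact": {"duration": 40, "verified": true}, "quantity": -7}
checking off the Ticket differences that do not matter here:
  field duration in record Meta: type int32 changed to int64 (its default is dropped) -> schema-level compatibility only; this Ticket value's decode is unchanged
  field role in record Ticket: required changed to optional -> schema-level compatibility only; this Ticket value's decode is unchanged


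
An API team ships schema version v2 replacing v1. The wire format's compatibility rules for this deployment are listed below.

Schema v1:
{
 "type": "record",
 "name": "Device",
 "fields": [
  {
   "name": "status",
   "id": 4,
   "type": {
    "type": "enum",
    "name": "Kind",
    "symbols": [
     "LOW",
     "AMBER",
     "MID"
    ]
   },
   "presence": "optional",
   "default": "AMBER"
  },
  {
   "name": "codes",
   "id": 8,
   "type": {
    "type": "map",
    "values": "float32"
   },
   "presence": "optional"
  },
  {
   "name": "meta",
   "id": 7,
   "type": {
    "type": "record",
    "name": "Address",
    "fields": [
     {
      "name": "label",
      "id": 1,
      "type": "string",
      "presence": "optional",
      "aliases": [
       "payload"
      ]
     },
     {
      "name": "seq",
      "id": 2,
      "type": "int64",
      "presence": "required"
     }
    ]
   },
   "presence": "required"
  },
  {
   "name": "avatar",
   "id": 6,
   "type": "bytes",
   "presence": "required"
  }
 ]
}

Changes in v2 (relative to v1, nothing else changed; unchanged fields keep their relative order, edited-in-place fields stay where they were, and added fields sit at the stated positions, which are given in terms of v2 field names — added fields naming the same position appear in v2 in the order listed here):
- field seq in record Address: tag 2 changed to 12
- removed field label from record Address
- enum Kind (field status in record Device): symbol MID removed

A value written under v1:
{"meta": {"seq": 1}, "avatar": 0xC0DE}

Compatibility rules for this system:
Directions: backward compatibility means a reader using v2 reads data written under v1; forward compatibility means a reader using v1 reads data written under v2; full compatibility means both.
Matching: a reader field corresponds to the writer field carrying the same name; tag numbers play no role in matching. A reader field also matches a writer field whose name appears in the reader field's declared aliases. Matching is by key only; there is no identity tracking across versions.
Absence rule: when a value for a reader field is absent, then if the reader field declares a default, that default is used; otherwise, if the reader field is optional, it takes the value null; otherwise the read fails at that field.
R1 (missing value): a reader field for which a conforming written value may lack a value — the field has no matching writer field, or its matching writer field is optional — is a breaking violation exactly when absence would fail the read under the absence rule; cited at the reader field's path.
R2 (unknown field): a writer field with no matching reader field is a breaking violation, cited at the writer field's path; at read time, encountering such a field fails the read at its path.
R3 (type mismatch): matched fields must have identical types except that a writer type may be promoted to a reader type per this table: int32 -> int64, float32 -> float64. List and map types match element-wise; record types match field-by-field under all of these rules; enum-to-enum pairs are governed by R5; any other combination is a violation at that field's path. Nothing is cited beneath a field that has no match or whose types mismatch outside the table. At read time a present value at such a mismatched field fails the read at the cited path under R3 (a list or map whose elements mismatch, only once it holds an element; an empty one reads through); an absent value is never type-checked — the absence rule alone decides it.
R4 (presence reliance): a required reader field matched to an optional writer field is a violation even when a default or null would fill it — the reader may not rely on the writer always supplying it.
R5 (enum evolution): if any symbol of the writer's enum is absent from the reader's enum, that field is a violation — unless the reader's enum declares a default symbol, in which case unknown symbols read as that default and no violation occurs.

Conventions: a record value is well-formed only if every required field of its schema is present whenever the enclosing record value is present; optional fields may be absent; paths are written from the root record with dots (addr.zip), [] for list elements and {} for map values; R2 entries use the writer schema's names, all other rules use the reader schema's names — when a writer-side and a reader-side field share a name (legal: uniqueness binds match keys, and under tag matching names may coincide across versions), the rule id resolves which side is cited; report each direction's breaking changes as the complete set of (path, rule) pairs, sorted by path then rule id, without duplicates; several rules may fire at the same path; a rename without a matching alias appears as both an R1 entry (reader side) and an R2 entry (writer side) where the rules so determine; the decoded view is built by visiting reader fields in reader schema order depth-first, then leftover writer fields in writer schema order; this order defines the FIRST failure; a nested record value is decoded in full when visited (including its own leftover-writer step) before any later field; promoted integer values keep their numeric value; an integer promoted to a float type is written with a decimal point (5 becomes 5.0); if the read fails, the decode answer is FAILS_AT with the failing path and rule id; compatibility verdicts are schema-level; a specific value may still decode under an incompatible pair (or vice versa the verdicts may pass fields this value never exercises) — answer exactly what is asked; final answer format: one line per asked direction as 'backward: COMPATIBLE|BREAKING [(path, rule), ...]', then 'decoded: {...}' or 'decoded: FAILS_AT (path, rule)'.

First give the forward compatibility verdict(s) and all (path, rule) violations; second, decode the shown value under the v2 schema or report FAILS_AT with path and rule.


forward: COMPATIBLE []; decoded: {"status": "AMBER", "codes": null, "meta": {"seq": 1}, "avatar": 0xC0DE}

the writer's type comes first in each Device pair
checking forward for Device: reader v1 against writer v2:
  Kind -> Kind, writer optional: status aligns to status
  map<string, float32> -> map<string, float32>, writer optional: codes aligns to codes
  Address -> Address, writer required: meta aligns to meta
  bytes -> bytes, writer required: avatar aligns to avatar
  no writer field matches reader meta.label
  int64 -> int64, writer required: meta.seq aligns to meta.seq
  => no violations; forward on Device: COMPATIBLE
migrating the Device value to v2:
  status := "AMBER" (no value, default fills)
  codes := null (not supplied -> null)
  meta.seq := 1
  avatar := 0xC0DE
  => decoded: {"status": "AMBER", "codes": null, "meta": {"seq": 1}, "avatar": 0xC0DE}
ruling out the remaining Device differences:
  field seq in record Address: tag 2 changed to 12 -> triggers nothing under Device's printed rules — same verdict
  enum Kind (field status in record Device): symbol MID removed -> its effect on Device is confined to the backward direction, not asked


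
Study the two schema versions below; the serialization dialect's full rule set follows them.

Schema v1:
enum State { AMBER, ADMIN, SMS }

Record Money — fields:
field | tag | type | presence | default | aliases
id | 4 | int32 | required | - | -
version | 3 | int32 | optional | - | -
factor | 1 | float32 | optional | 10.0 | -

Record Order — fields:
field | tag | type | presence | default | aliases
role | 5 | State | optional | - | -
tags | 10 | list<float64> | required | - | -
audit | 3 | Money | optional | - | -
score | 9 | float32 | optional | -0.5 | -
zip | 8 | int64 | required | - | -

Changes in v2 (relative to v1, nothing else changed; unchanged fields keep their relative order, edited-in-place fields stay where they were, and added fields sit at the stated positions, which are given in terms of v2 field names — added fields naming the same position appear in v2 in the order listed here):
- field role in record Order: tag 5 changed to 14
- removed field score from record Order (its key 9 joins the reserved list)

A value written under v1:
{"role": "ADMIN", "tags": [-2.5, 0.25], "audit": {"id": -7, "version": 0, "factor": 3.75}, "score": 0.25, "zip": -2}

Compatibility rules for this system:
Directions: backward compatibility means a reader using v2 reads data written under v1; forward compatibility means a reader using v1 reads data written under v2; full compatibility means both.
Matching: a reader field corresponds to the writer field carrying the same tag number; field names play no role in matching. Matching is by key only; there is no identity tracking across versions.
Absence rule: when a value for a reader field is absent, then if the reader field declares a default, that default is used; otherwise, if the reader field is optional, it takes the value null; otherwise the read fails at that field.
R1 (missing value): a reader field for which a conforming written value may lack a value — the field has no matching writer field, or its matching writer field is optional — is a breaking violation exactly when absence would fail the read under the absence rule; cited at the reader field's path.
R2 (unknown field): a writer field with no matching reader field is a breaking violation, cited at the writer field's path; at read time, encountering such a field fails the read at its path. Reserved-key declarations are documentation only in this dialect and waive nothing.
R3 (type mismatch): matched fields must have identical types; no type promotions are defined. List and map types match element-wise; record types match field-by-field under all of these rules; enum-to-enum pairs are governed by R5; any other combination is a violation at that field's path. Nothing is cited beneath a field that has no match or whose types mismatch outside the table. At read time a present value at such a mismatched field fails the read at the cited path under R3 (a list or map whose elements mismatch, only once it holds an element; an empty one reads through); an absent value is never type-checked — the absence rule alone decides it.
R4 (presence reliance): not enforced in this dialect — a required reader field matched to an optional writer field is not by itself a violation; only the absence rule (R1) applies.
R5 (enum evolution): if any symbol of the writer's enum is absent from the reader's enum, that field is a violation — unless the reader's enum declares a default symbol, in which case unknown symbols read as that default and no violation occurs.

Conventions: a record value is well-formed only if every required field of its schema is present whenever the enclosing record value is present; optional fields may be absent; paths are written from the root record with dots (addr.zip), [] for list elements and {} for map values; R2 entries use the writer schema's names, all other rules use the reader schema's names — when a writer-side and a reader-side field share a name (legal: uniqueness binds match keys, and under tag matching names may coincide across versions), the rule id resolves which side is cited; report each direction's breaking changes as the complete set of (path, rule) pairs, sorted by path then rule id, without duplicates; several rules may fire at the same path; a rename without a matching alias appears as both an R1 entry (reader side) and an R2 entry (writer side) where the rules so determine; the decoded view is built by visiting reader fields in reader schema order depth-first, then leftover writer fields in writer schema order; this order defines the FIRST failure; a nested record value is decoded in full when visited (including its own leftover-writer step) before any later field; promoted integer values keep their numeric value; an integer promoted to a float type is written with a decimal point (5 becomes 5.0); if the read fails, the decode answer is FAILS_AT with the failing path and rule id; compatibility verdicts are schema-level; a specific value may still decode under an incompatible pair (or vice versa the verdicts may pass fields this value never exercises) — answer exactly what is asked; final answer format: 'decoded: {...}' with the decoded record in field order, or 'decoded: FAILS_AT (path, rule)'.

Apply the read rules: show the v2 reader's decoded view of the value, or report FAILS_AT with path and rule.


arrows below run writer -> reader for Order
decode (reader v2):
  role := null (not supplied -> null)
  tags := [-2.5, 0.25]
  audit.id := -7
  audit.version := 0
  audit.factor := 3.75
  zip := -2
  read fails at role under R2 (unknown field)
  => FAILS_AT (role, R2)
ruling out the remaining Order differences:
  removed field score from record Order (its key 9 joins the reserved list) -> a verdict-level change on Order — the shown value reads the same

decoded: FAILS_AT (role, R2)


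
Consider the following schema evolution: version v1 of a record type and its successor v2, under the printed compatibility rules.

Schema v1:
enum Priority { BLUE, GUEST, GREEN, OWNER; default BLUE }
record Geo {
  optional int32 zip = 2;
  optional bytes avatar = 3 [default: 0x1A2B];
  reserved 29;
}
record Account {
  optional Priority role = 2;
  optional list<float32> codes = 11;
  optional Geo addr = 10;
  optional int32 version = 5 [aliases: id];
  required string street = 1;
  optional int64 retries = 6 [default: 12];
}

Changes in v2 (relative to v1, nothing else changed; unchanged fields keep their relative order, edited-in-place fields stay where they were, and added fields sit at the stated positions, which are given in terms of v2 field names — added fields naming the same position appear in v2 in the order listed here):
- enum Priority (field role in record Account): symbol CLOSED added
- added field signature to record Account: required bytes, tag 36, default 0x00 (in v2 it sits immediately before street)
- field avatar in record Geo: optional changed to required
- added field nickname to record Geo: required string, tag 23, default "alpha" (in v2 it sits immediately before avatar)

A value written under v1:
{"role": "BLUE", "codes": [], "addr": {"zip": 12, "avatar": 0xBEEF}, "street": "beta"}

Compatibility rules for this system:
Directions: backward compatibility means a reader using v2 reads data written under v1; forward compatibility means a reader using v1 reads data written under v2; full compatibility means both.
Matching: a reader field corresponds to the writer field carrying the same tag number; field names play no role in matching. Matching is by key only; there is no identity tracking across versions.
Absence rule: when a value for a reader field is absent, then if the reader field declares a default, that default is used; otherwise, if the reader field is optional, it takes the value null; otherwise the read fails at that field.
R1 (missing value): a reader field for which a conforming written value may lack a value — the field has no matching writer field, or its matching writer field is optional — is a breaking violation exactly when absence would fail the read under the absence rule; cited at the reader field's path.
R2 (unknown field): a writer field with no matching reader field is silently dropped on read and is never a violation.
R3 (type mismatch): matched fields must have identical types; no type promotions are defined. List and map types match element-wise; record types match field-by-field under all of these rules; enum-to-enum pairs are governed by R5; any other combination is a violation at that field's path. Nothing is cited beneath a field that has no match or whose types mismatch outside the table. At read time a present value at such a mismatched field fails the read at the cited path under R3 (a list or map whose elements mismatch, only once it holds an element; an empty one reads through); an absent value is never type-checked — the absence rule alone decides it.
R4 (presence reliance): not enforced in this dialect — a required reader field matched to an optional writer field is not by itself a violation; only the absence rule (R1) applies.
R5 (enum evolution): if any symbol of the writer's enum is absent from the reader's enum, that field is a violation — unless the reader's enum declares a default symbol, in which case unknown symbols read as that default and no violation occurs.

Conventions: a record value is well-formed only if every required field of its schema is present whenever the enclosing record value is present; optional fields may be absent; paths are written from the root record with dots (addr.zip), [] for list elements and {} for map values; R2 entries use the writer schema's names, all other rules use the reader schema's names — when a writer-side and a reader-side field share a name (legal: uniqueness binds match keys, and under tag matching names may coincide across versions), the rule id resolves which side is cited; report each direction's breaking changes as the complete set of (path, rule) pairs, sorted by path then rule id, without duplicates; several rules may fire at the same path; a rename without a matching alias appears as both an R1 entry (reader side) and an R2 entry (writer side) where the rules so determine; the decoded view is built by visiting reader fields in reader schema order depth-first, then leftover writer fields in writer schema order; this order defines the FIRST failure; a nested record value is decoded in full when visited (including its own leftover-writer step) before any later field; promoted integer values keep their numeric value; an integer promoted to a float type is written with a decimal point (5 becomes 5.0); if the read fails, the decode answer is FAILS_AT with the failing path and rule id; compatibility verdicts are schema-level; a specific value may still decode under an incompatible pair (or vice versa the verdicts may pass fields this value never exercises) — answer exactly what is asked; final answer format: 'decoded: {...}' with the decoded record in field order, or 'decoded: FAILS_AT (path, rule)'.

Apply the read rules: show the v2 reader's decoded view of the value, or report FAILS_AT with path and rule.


each type pair in Account: writer, then reader
decoding the Account value with the v2 reader:
  role := "BLUE"
  codes := []
  addr.zip := 12
  addr.nickname := "alpha" (absent -> default)
  addr.avatar := 0xBEEF
  version := null (absent, optional -> null)
  signature := 0x00 (absent -> default)
  street := "beta"
  retries := 12 (absent -> default)
  => decoded: {"role": "BLUE", "codes": [], "addr": {"zip": 12, "nickname": "alpha", "avatar": 0xBEEF}, "version": null, "signature": 0x00, "street": "beta", "retries": 12}
the other Account changes do not affect what is asked:
  enum Priority (field role in record Account): symbol CLOSED added -> inert under this dialect — no rule fires on Account and the result does not move
  field avatar in record Geo: optional changed to required -> inert under this dialect — no rule fires on Account and the result does not move

decoded: {"role": "BLUE", "codes": [], "addr": {"zip": 12, "nickname": "alpha", "avatar": 0xBEEF}, "version": null, "signature": 0x00, "street": "beta", "retries": 12}


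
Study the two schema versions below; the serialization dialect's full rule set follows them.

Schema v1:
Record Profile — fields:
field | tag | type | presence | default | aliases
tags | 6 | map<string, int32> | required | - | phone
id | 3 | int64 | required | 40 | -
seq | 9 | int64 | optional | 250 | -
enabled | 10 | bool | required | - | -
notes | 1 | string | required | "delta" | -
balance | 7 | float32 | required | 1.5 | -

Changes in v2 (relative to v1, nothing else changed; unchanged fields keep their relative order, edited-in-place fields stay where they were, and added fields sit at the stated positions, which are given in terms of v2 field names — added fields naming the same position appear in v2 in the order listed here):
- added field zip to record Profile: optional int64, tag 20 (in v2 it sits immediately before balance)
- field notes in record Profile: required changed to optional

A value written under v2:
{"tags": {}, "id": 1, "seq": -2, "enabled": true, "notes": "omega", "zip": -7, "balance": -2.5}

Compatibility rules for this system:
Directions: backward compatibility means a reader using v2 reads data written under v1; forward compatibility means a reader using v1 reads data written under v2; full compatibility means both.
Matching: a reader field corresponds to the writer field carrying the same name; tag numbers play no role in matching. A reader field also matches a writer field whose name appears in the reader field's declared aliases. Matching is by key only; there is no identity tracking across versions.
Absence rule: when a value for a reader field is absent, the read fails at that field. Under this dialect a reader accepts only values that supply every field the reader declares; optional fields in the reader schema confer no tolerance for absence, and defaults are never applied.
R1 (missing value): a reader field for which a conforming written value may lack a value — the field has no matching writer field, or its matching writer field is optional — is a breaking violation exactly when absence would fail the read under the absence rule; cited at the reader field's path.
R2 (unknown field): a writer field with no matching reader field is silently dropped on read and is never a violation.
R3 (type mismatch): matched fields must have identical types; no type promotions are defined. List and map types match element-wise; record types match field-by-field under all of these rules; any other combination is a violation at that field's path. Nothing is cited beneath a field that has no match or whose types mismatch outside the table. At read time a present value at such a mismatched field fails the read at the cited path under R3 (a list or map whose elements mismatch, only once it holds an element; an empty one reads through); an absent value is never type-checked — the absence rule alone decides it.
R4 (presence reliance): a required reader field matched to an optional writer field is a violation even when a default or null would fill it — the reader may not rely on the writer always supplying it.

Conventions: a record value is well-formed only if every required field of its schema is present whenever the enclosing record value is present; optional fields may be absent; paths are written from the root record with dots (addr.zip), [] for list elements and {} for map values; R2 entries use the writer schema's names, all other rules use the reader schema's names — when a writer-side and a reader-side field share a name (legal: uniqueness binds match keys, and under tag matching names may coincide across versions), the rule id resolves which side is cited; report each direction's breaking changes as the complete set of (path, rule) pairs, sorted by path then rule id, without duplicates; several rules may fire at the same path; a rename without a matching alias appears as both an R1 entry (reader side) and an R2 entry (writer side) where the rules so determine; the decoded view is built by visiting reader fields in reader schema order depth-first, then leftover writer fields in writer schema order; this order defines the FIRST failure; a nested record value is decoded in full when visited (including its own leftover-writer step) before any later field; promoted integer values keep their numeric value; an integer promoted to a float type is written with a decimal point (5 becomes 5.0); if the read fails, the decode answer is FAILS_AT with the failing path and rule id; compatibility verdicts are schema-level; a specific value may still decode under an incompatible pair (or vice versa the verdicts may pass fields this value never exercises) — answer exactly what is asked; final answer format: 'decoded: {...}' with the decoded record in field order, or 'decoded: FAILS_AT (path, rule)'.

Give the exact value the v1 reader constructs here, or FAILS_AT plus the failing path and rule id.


decoded: {"tags": {}, "id": 1, "seq": -2, "enabled": true, "notes": "omega", "balance": -2.5}

the writer's type comes first in each Profile pair
migrating the Profile value to v1:
  tags := {}
  id := 1
  seq := -2
  enabled := true
  notes := "omega"
  balance := -2.5
  writer zip: unknown -> dropped
  => decoded: {"tags": {}, "id": 1, "seq": -2, "enabled": true, "notes": "omega", "balance": -2.5}
checking off the Profile differences that do not matter here:
  added field zip to record Profile: optional int64, tag 20 (in v2 it sits immediately before balance) -> shifts the Profile verdicts, not this decode
  field notes in record Profile: required changed to optional -> shifts the Profile verdicts, not this decode


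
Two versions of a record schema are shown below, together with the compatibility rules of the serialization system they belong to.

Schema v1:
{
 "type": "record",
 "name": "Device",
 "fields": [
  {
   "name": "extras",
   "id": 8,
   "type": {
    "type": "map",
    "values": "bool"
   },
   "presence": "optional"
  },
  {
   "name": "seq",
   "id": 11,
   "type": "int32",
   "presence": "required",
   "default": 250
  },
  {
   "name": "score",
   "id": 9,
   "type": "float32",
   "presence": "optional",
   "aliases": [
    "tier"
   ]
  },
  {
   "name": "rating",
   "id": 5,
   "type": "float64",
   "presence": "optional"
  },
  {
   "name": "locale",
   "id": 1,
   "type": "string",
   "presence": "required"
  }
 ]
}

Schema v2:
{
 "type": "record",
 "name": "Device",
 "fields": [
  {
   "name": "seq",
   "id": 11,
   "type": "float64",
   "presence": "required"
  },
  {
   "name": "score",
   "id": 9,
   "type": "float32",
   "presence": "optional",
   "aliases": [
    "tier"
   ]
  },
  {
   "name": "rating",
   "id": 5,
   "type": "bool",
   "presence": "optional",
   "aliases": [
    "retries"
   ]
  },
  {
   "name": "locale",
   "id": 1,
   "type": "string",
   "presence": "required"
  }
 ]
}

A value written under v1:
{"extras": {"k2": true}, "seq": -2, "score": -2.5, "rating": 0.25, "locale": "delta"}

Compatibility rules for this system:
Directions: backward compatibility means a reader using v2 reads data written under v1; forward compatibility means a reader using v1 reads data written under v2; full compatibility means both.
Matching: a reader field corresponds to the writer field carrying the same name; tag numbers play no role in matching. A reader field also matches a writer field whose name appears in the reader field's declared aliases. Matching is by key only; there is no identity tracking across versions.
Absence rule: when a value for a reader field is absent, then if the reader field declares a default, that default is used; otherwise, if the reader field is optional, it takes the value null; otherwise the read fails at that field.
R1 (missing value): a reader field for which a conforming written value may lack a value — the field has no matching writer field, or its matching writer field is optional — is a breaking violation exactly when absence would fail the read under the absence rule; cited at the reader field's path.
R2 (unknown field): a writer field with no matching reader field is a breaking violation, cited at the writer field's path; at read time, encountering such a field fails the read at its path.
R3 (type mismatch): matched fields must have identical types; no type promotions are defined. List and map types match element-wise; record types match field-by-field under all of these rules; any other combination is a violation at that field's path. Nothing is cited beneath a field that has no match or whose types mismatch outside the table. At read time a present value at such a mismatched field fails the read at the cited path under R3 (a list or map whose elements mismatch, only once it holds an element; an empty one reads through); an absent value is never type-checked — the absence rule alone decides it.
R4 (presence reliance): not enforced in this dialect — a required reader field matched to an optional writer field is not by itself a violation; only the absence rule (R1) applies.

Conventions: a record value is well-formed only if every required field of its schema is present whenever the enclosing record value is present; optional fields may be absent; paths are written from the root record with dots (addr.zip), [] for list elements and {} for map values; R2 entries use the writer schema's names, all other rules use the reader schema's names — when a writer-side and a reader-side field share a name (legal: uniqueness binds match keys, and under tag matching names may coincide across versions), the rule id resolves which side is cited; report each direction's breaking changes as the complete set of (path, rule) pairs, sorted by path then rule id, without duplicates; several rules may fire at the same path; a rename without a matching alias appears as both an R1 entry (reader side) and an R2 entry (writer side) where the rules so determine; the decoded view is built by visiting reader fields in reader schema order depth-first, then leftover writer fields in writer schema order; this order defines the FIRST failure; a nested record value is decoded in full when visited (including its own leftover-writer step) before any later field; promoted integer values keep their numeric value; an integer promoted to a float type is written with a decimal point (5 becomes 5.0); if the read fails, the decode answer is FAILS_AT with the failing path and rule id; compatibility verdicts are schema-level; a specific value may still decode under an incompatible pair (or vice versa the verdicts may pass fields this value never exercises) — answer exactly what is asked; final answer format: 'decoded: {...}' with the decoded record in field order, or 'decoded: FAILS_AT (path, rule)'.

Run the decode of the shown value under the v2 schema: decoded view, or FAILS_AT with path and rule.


decoded: FAILS_AT (seq, R3)

in Device below, arrows point writer -> reader
decode walk for Device under reader schema v2:
  read fails at seq under R3
  => FAILS_AT (seq, R3)
checking off the Device differences that do not matter here:
  removed field extras from record Device -> schema-level compatibility only; this Device value's decode is unchanged
  field rating in record Device: type float64 changed to bool -> schema-level compatibility only; this Device value's decode is unchanged


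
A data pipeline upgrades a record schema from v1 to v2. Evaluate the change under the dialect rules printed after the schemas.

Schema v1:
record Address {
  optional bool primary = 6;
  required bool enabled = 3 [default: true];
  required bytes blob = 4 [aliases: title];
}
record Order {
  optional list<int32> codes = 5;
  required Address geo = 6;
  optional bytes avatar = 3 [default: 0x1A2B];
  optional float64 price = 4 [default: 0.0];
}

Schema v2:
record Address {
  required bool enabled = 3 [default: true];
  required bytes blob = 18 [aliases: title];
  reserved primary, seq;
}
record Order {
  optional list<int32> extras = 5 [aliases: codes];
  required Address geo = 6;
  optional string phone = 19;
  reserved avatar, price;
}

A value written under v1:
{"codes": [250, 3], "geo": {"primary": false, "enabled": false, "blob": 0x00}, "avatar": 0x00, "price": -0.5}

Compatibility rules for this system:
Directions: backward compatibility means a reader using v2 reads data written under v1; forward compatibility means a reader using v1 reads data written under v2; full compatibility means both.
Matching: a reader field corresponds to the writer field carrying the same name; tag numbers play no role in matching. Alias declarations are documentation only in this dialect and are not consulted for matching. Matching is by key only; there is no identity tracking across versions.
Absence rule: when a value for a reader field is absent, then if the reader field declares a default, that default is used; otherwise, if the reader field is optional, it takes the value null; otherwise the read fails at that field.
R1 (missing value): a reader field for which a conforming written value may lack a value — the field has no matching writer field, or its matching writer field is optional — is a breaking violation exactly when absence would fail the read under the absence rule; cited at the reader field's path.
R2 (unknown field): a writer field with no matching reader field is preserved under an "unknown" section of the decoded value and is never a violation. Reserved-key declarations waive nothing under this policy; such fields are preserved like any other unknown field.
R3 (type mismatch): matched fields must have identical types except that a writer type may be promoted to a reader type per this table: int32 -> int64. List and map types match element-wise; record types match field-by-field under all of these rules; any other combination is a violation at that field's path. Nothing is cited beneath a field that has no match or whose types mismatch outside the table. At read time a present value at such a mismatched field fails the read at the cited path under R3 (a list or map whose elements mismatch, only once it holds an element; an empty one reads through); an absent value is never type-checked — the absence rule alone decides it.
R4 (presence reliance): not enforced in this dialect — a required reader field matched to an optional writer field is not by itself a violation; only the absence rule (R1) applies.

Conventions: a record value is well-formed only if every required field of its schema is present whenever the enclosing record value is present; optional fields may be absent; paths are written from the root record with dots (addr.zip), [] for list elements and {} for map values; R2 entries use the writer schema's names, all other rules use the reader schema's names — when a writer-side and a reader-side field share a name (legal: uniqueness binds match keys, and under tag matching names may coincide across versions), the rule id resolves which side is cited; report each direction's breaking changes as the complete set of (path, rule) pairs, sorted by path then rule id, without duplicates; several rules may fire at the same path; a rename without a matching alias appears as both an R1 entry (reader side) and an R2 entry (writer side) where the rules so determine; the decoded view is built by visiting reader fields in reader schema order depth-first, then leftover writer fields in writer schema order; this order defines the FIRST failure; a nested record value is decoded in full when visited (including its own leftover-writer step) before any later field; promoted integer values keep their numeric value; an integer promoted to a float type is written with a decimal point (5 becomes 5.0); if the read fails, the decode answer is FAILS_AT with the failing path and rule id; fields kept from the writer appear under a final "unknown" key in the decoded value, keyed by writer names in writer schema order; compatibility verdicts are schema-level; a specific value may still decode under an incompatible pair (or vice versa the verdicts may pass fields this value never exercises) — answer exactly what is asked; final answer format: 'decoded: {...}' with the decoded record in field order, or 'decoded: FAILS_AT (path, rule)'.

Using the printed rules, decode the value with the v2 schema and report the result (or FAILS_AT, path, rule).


decoded: {"extras": null, "geo": {"enabled": false, "blob": 0x00, "unknown": {"primary": false}}, "phone": null, "unknown": {"codes": [250, 3], "avatar": 0x00, "price": -0.5}}

each type pair in Order: writer, then reader
decode walk for Order under reader schema v2:
  extras := null (not supplied -> null)
  geo.enabled := false
  geo.blob := 0x00
  writer geo.primary: kept under "unknown"
  phone := null (not supplied -> null)
  writer codes: kept under "unknown"
  writer avatar: kept under "unknown"
  writer price: kept under "unknown"
  => decoded: {"extras": null, "geo": {"enabled": false, "blob": 0x00, "unknown": {"primary": false}}, "phone": null, "unknown": {"codes": [250, 3], "avatar": 0x00, "price": -0.5}}
remaining Order differences; none change what is asked:
  field blob in record Address: tag 4 changed to 18 -> no rule fires on it and the decoded Order view is identical with or without it
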